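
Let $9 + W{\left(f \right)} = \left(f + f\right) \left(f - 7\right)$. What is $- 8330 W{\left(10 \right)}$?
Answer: $-424830$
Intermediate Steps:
$W{\left(f \right)} = -9 + 2 f \left(-7 + f\right)$ ($W{\left(f \right)} = -9 + \left(f + f\right) \left(f - 7\right) = -9 + 2 f \left(-7 + f\right)$)
$- 8330 W{\left(10 \right)} = - 8330 \left(-9 - 140 + 2 \cdot 10^{2}\right) = - 8330 \left(-9 - 140 + 2 \cdot 100\right) = - 8330 \left(-9 - 140 + 200\right) = \left(-8330\right) 51 = -424830$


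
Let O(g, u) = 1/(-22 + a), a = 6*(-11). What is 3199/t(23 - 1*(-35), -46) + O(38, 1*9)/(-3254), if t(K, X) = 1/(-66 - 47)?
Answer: -103512525423/286352 ≈ -3.6149e+5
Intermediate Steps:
a = -66
t(K, X) = -1/113 (t(K, X) = 1/(-113) = -1/113)
O(g, u) = -1/88 (O(g, u) = 1/(-22 - 66) = 1/(-88) = -1/88)
3199/t(23 - 1*(-35), -46) + O(38, 1*9)/(-3254) = 3199/(-1/113) - 1/88/(-3254) = 3199*(-113) - 1/88*(-1/3254) = -361487 + 1/286352 = -103512525423/286352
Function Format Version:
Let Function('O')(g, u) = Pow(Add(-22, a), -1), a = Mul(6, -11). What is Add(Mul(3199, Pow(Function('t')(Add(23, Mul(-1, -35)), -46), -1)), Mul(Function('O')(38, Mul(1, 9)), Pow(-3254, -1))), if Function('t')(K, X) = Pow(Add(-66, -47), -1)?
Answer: Rational(-103512525423, 286352) ≈ -3.6149e+5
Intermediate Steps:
a = -66
Function('t')(K, X) = Rational(-1, 113) (Function('t')(K, X) = Pow(-113, -1) = Rational(-1, 113))
Function('O')(g, u) = Rational(-1, 88) (Function('O')(g, u) = Pow(Add(-22, -66), -1) = Pow(-88, -1) = Rational(-1, 88))
Add(Mul(3199, Pow(Function('t')(Add(23, Mul(-1, -35)), -46), -1)), Mul(Function('O')(38, Mul(1, 9)), Pow(-3254, -1))) = Add(Mul(3199, Pow(Rational(-1, 113), -1)), Mul(Rational(-1, 88), Pow(-3254, -1))) = Add(Mul(3199, -113), Mul(Rational(-1, 88), Rational(-1, 3254))) = Add(-361487, Rational(1, 286352)) = Rational(-103512525423, 286352)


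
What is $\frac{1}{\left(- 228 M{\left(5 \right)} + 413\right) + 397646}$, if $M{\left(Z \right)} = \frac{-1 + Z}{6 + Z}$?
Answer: $\frac{11}{4377737} \approx 2.5127 \cdot 10^{-6}$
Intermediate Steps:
$M{\left(Z \right)} = \frac{-1 + Z}{6 + Z}$
$\frac{1}{\left(- 228 M{\left(5 \right)} + 413\right) + 397646} = \frac{1}{\left(- 228 \frac{-1 + 5}{6 + 5} + 413\right) + 397646} = \frac{1}{\left(- 228 \cdot \frac{1}{11} \cdot 4 + 413\right) + 397646} = \frac{1}{\left(\left(-228\right) \frac{4}{11} + 413\right) + 397646} = \frac{1}{\left(- \frac{912}{11} + 413\right) + 397646} = \frac{1}{\frac{3631}{11} + 397646} = \frac{1}{\frac{4377737}{11}} = \frac{11}{4377737}$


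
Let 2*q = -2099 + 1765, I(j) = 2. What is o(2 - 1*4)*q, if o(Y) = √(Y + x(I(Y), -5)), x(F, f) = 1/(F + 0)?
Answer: -167*I*√6/2 ≈ -204.53*I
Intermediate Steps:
x(F, f) = 1/F
o(Y) = √(½ + Y) (o(Y) = √(Y + 1/2) = √(Y + ½) = √(½ + Y))
q = -167 (q = (-2099 + 1765)/2 = (½)*(-334) = -167)
o(2 - 1*4)*q = (√(2 + 4*(2 - 1*4))/2)*(-167) = (√(2 + 4*(2 - 4))/2)*(-167) = (√(2 + 4*(-2))/2)*(-167) = (√(2 - 8)/2)*(-167) = (√(-6)/2)*(-167) = ((I*√6)/2)*(-167) = (I*√6/2)*(-167) = -167*I*√6/2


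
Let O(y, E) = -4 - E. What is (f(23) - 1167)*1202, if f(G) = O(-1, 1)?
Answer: -1408744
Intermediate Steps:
f(G) = -5 (f(G) = -4 - 1*1 = -4 - 1 = -5)
(f(23) - 1167)*1202 = (-5 - 1167)*1202 = -1172*1202 = -1408744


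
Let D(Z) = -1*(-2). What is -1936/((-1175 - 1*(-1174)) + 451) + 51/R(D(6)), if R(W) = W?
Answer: 9539/450 ≈ 21.198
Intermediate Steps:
D(Z) = 2
-1936/((-1175 - 1*(-1174)) + 451) + 51/R(D(6)) = -1936/((-1175 - 1*(-1174)) + 451) + 51/2 = -1936/((-1175 + 1174) + 451) + 51*(½) = -1936/(-1 + 451) + 51/2 = -1936/450 + 51/2 = -1936*1/450 + 51/2 = -968/225 + 51/2 = 9539/450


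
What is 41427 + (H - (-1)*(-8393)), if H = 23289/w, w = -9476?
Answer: 313006895/9476 ≈ 33032.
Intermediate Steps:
H = -23289/9476 (H = 23289/(-9476) = 23289*(-1/9476) = -23289/9476 ≈ -2.4577)
41427 + (H - (-1)*(-8393)) = 41427 + (-23289/9476 - (-1)*(-8393)) = 41427 + (-23289/9476 - 1*8393) = 41427 + (-23289/9476 - 8393) = 41427 - 79555357/9476 = 313006895/9476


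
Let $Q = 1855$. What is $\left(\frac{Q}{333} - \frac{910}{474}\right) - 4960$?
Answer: $- \frac{130386680}{26307} \approx -4956.4$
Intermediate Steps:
$\left(\frac{Q}{333} - \frac{910}{474}\right) - 4960 = \left(\frac{1855}{333} - \frac{910}{474}\right) - 4960 = \left(1855 \cdot \frac{1}{333} - \frac{455}{237}\right) - 4960 = \left(\frac{1855}{333} - \frac{455}{237}\right) - 4960 = \frac{96040}{26307} - 4960 = - \frac{130386680}{26307}$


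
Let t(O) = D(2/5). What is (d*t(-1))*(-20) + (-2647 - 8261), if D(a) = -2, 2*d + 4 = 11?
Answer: -10768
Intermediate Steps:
d = 7/2 (d = -2 + (1/2)*11 = -2 + 11/2 = 7/2 ≈ 3.5000)
t(O) = -2
(d*t(-1))*(-20) + (-2647 - 8261) = ((7/2)*(-2))*(-20) + (-2647 - 8261) = -7*(-20) - 10908 = 140 - 10908 = -10768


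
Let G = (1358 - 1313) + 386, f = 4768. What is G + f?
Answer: 5199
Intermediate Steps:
G = 431 (G = 45 + 386 = 431)
G + f = 431 + 4768 = 5199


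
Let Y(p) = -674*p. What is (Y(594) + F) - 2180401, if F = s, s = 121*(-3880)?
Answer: -3050237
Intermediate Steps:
s = -469480
F = -469480
(Y(594) + F) - 2180401 = (-674*594 - 469480) - 2180401 = (-400356 - 469480) - 2180401 = -869836 - 2180401 = -3050237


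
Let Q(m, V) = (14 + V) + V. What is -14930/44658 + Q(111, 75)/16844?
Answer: -30519626/94027419 ≈ -0.32458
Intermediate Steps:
Q(m, V) = 14 + 2*V
-14930/44658 + Q(111, 75)/16844 = -14930/44658 + (14 + 2*75)/16844 = -14930*1/44658 + (14 + 150)*(1/16844) = -7465/22329 + 164*(1/16844) = -7465/22329 + 41/4211 = -30519626/94027419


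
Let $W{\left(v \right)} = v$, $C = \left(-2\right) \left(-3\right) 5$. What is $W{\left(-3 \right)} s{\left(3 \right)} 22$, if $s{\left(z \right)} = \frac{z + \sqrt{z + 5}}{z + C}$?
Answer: $-6 - 4 \sqrt{2} \approx -11.657$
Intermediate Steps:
$C = 30$ ($C = 6 \cdot 5 = 30$)
$s{\left(z \right)} = \frac{z + \sqrt{5 + z}}{30 + z}$ ($s{\left(z \right)} = \frac{z + \sqrt{z + 5}}{z + 30} = \frac{z + \sqrt{5 + z}}{30 + z}$)
$W{\left(-3 \right)} s{\left(3 \right)} 22 = - 3 \frac{3 + \sqrt{5 + 3}}{30 + 3} \cdot 22 = - 3 \frac{3 + \sqrt{8}}{33} \cdot 22 = - 3 \frac{3 + 2 \sqrt{2}}{33} \cdot 22 = - 3 \left(\frac{1}{11} + \frac{2 \sqrt{2}}{33}\right) 22 = \left(- \frac{3}{11} - \frac{2 \sqrt{2}}{11}\right) 22 = -6 - 4 \sqrt{2}$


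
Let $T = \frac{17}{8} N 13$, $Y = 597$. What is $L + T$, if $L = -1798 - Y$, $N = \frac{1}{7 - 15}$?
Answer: $- \frac{153501}{64} \approx -2398.5$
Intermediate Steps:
$N = - \frac{1}{8}$ ($N = \frac{1}{-8} = - \frac{1}{8} \approx -0.125$)
$T = - \frac{221}{64}$ ($T = \frac{17}{8} \left(- \frac{1}{8}\right) 13 = \left(- \frac{17}{64}\right) 13 = - \frac{221}{64} \approx -3.4531$)
$L = -2395$ ($L = -1798 - 597 = -2395$)
$L + T = -2395 - \frac{221}{64} = - \frac{153501}{64}$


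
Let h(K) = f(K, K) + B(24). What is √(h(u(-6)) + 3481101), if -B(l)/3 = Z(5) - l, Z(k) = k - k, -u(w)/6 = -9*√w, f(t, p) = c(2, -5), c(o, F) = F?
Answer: 4*√217573 ≈ 1865.8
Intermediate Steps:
f(t, p) = -5
u(w) = 54*√w (u(w) = -(-54)*√w = 54*√w)
Z(k) = 0
B(l) = 3*l (B(l) = -3*(0 - l) = -(-3)*l = 3*l)
h(K) = 67 (h(K) = -5 + 3*24 = -5 + 72 = 67)
√(h(u(-6)) + 3481101) = √(67 + 3481101) = √3481168 = 4*√217573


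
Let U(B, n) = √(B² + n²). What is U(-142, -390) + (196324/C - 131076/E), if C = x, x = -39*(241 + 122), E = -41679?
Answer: -63908536/5960097 + 2*√43066 ≈ 404.32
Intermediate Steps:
x = -14157 (x = -39*363 = -14157)
C = -14157
U(-142, -390) + (196324/C - 131076/E) = √((-142)² + (-390)²) + (196324/(-14157) - 131076/(-41679)) = √(20164 + 152100) + (196324*(-1/14157) - 131076*(-1/41679)) = √172264 + (-196324/14157 + 1324/421) = 2*√43066 - 63908536/5960097 = -63908536/5960097 + 2*√43066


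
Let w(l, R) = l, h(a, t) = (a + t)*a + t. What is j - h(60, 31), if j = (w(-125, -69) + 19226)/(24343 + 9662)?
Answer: -62234118/11335 ≈ -5490.4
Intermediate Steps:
h(a, t) = t + a*(a + t) (h(a, t) = a*(a + t) + t = t + a*(a + t))
j = 6367/11335 (j = (-125 + 19226)/(24343 + 9662) = 19101/34005 = 19101*(1/34005) = 6367/11335 ≈ 0.56171)
j - h(60, 31) = 6367/11335 - (31 + 60**2 + 60*31) = 6367/11335 - (31 + 3600 + 1860) = 6367/11335 - 1*5491 = 6367/11335 - 5491 = -62234118/11335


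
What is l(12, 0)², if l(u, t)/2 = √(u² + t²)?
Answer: 576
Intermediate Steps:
l(u, t) = 2*√(t² + u²) (l(u, t) = 2*√(u² + t²) = 2*√(t² + u²))
l(12, 0)² = (2*√(0² + 12²))² = (2*√(0 + 144))² = (2*√144)² = (2*12)² = 24² = 576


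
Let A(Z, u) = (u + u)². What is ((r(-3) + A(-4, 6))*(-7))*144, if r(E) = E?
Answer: -142128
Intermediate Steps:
A(Z, u) = 4*u² (A(Z, u) = (2*u)² = 4*u²)
((r(-3) + A(-4, 6))*(-7))*144 = ((-3 + 4*6²)*(-7))*144 = ((-3 + 4*36)*(-7))*144 = ((-3 + 144)*(-7))*144 = (141*(-7))*144 = -987*144 = -142128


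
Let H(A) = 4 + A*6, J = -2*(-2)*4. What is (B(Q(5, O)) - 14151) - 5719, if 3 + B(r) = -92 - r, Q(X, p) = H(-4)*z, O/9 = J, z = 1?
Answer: -19945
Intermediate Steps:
J = 16 (J = 4*4 = 16)
O = 144 (O = 9*16 = 144)
H(A) = 4 + 6*A
Q(X, p) = -20 (Q(X, p) = (4 + 6*(-4))*1 = (4 - 24)*1 = -20*1 = -20)
B(r) = -95 - r (B(r) = -3 + (-92 - r) = -95 - r)
(B(Q(5, O)) - 14151) - 5719 = ((-95 - 1*(-20)) - 14151) - 5719 = ((-95 + 20) - 14151) - 5719 = (-75 - 14151) - 5719 = -14226 - 5719 = -19945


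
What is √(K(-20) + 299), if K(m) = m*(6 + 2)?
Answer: √139 ≈ 11.790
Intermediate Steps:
K(m) = 8*m (K(m) = m*8 = 8*m)
√(K(-20) + 299) = √(8*(-20) + 299) = √(-160 + 299) = √139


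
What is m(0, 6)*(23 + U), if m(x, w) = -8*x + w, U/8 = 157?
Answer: 7674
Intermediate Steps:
U = 1256 (U = 8*157 = 1256)
m(x, w) = w - 8*x
m(0, 6)*(23 + U) = (6 - 8*0)*(23 + 1256) = (6 + 0)*1279 = 6*1279 = 7674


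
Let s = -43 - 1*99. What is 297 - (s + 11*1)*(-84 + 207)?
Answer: 16410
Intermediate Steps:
s = -142 (s = -43 - 99 = -142)
297 - (s + 11*1)*(-84 + 207) = 297 - (-142 + 11*1)*(-84 + 207) = 297 - (-142 + 11)*123 = 297 - (-131)*123 = 297 - 1*(-16113) = 297 + 16113 = 16410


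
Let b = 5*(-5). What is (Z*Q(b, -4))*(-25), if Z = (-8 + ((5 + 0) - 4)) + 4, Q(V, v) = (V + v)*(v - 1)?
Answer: 10875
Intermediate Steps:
b = -25
Q(V, v) = (-1 + v)*(V + v) (Q(V, v) = (V + v)*(-1 + v) = (-1 + v)*(V + v))
Z = -3 (Z = (-8 + (5 - 4)) + 4 = (-8 + 1) + 4 = -7 + 4 = -3)
(Z*Q(b, -4))*(-25) = -3*((-4)² - 1*(-25) - 1*(-4) - 25*(-4))*(-25) = -3*(16 + 25 + 4 + 100)*(-25) = -3*145*(-25) = -435*(-25) = 10875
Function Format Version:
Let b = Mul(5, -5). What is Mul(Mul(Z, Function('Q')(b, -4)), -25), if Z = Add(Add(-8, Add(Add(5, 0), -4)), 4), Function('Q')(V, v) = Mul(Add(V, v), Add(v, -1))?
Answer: 10875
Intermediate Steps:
b = -25
Function('Q')(V, v) = Mul(Add(-1, v), Add(V, v)) (Function('Q')(V, v) = Mul(Add(V, v), Add(-1, v)) = Mul(Add(-1, v), Add(V, v)))
Z = -3 (Z = Add(Add(-8, Add(5, -4)), 4) = Add(Add(-8, 1), 4) = Add(-7, 4) = -3)
Mul(Mul(Z, Function('Q')(b, -4)), -25) = Mul(Mul(-3, Add(Pow(-4, 2), Mul(-1, -25), Mul(-1, -4), Mul(-25, -4))), -25) = Mul(Mul(-3, Add(16, 25, 4, 100)), -25) = Mul(Mul(-3, 145), -25) = Mul(-435, -25) = 10875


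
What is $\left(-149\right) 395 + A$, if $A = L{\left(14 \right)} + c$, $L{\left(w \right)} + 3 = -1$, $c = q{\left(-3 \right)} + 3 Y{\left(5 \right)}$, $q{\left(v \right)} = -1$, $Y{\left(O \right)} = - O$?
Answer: $-58875$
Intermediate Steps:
$c = -16$ ($c = -1 + 3 \left(\left(-1\right) 5\right) = -1 + 3 \left(-5\right) = -1 - 15 = -16$)
$L{\left(w \right)} = -4$ ($L{\left(w \right)} = -3 - 1 = -4$)
$A = -20$ ($A = -4 - 16 = -20$)
$\left(-149\right) 395 + A = \left(-149\right) 395 - 20 = -58855 - 20 = -58875$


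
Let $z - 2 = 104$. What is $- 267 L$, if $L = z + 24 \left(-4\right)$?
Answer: $-2670$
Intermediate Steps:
$z = 106$ ($z = 2 + 104 = 106$)
$L = 10$ ($L = 106 + 24 \left(-4\right) = 106 - 96 = 10$)
$- 267 L = \left(-267\right) 10 = -2670$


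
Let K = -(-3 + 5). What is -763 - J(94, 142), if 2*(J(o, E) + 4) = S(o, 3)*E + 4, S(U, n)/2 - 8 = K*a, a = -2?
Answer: -2465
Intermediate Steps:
K = -2 (K = -1*2 = -2)
S(U, n) = 24 (S(U, n) = 16 + 2*(-2*(-2)) = 16 + 2*4 = 16 + 8 = 24)
J(o, E) = -2 + 12*E (J(o, E) = -4 + (24*E + 4)/2 = -4 + (4 + 24*E)/2 = -4 + (2 + 12*E) = -2 + 12*E)
-763 - J(94, 142) = -763 - (-2 + 12*142) = -763 - (-2 + 1704) = -763 - 1*1702 = -763 - 1702 = -2465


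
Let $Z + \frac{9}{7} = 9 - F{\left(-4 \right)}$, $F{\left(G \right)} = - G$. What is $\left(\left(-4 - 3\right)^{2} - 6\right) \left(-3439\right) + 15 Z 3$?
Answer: $- \frac{1033969}{7} \approx -1.4771 \cdot 10^{5}$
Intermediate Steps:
$Z = \frac{26}{7}$ ($Z = - \frac{9}{7} + \left(9 - \left(-1\right) \left(-4\right)\right) = - \frac{9}{7} + \left(9 - 4\right) = - \frac{9}{7} + 5 = \frac{26}{7} \approx 3.7143$)
$\left(\left(-4 - 3\right)^{2} - 6\right) \left(-3439\right) + 15 Z 3 = \left(\left(-4 - 3\right)^{2} - 6\right) \left(-3439\right) + 15 \cdot \frac{26}{7} \cdot 3 = \left(\left(-7\right)^{2} - 6\right) \left(-3439\right) + \frac{390}{7} \cdot 3 = \left(49 - 6\right) \left(-3439\right) + \frac{1170}{7} = 43 \left(-3439\right) + \frac{1170}{7} = -147877 + \frac{1170}{7} = - \frac{1033969}{7}$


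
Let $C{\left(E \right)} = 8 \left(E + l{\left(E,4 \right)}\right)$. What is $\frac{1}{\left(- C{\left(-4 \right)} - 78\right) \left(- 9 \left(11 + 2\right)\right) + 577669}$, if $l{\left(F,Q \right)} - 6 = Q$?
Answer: $\frac{1}{592411} \approx 1.688 \cdot 10^{-6}$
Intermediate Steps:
$l{\left(F,Q \right)} = 6 + Q$
$C{\left(E \right)} = 80 + 8 E$ ($C{\left(E \right)} = 8 \left(E + \left(6 + 4\right)\right) = 8 \left(E + 10\right) = 8 \left(10 + E\right) = 80 + 8 E$)
$\frac{1}{\left(- C{\left(-4 \right)} - 78\right) \left(- 9 \left(11 + 2\right)\right) + 577669} = \frac{1}{\left(- (80 + 8 \left(-4\right)) - 78\right) \left(- 9 \left(11 + 2\right)\right) + 577669} = \frac{1}{\left(- (80 - 32) - 78\right) \left(\left(-9\right) 13\right) + 577669} = \frac{1}{\left(\left(-1\right) 48 - 78\right) \left(-117\right) + 577669} = \frac{1}{\left(-48 - 78\right) \left(-117\right) + 577669} = \frac{1}{\left(-126\right) \left(-117\right) + 577669} = \frac{1}{14742 + 577669} = \frac{1}{592411}$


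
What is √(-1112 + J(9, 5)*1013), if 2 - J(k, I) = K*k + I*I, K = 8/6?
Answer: 3*I*√4063 ≈ 191.23*I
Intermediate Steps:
K = 4/3 (K = 8*(⅙) = 4/3 ≈ 1.3333)
J(k, I) = 2 - I² - 4*k/3 (J(k, I) = 2 - (4*k/3 + I*I) = 2 - (4*k/3 + I²) = 2 - (I² + 4*k/3) = 2 + (-I² - 4*k/3) = 2 - I² - 4*k/3)
√(-1112 + J(9, 5)*1013) = √(-1112 + (2 - 1*5² - 4/3*9)*1013) = √(-1112 + (2 - 1*25 - 12)*1013) = √(-1112 + (2 - 25 - 12)*1013) = √(-1112 - 35*1013) = √(-1112 - 35455) = √(-36567) = 3*I*√4063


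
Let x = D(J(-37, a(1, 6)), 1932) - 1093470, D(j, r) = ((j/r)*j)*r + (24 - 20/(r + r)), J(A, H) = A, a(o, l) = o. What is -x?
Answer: 1054946387/966 ≈ 1.0921e+6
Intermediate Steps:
D(j, r) = 24 + j² - 10/r (D(j, r) = (j²/r)*r + (24 - 20/(2*r)) = j² + (24 + (1/(2*r))*(-20)) = j² + (24 - 10/r) = 24 + j² - 10/r)
x = -1054946387/966 (x = (24 + (-37)² - 10/1932) - 1093470 = (24 + 1369 - 10*1/1932) - 1093470 = (24 + 1369 - 5/966) - 1093470 = 1345633/966 - 1093470 = -1054946387/966 ≈ -1.0921e+6)
-x = -1*(-1054946387/966) = 1054946387/966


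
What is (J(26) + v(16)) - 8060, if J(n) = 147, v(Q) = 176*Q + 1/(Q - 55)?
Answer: -198784/39 ≈ -5097.0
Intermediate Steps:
v(Q) = 1/(-55 + Q) + 176*Q (v(Q) = 176*Q + 1/(-55 + Q) = 1/(-55 + Q) + 176*Q)
(J(26) + v(16)) - 8060 = (147 + (1 - 9680*16 + 176*16²)/(-55 + 16)) - 8060 = (147 + (1 - 154880 + 176*256)/(-39)) - 8060 = (147 - (1 - 154880 + 45056)/39) - 8060 = (147 - 1/39*(-109823)) - 8060 = (147 + 109823/39) - 8060 = 115556/39 - 8060 = -198784/39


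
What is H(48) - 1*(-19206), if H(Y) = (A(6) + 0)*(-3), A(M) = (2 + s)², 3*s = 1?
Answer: 57569/3 ≈ 19190.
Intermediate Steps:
s = ⅓ (s = (⅓)*1 = ⅓ ≈ 0.33333)
A(M) = 49/9 (A(M) = (2 + ⅓)² = (7/3)² = 49/9)
H(Y) = -49/3 (H(Y) = (49/9 + 0)*(-3) = (49/9)*(-3) = -49/3)
H(48) - 1*(-19206) = -49/3 - 1*(-19206) = -49/3 + 19206 = 57569/3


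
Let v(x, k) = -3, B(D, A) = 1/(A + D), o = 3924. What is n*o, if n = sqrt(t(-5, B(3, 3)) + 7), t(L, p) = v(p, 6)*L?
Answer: 3924*sqrt(22) ≈ 18405.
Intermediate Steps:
t(L, p) = -3*L
n = sqrt(22) (n = sqrt(-3*(-5) + 7) = sqrt(15 + 7) = sqrt(22) ≈ 4.6904)
n*o = sqrt(22)*3924 = 3924*sqrt(22)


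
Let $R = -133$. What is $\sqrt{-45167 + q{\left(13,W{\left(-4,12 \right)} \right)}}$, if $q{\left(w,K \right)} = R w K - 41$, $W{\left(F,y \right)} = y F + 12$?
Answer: $2 \sqrt{4259} \approx 130.52$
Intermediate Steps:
$W{\left(F,y \right)} = 12 + F y$ ($W{\left(F,y \right)} = F y + 12 = 12 + F y$)
$q{\left(w,K \right)} = -41 - 133 K w$ ($q{\left(w,K \right)} = - 133 w K - 41 = - 133 K w - 41 = -41 - 133 K w$)
$\sqrt{-45167 + q{\left(13,W{\left(-4,12 \right)} \right)}} = \sqrt{-45167 - \left(41 + 133 \left(12 - 48\right) 13\right)} = \sqrt{-45167 - \left(41 - 62244\right)} = \sqrt{-45167 + \left(-41 + 62244\right)} = \sqrt{-45167 + 62203} = \sqrt{17036} = 2 \sqrt{4259}$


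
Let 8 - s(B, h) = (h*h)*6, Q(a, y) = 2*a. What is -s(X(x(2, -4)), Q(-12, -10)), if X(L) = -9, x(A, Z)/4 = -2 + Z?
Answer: 3448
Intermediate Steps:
x(A, Z) = -8 + 4*Z (x(A, Z) = 4*(-2 + Z) = -8 + 4*Z)
s(B, h) = 8 - 6*h² (s(B, h) = 8 - h*h*6 = 8 - h²*6 = 8 - 6*h²)
-s(X(x(2, -4)), Q(-12, -10)) = -(8 - 6*(2*(-12))²) = -(8 - 6*(-24)²) = -(8 - 6*576) = -(8 - 3456) = -1*(-3448) = 3448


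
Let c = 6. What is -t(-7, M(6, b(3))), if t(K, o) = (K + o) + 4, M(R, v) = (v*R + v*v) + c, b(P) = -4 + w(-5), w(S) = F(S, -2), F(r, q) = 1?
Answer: 6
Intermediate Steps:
w(S) = 1
b(P) = -3 (b(P) = -4 + 1 = -3)
M(R, v) = 6 + v² + R*v (M(R, v) = (v*R + v*v) + 6 = (R*v + v²) + 6 = (v² + R*v) + 6 = 6 + v² + R*v)
t(K, o) = 4 + K + o
-t(-7, M(6, b(3))) = -(4 - 7 + (6 + (-3)² + 6*(-3))) = -(4 - 7 + (6 + 9 - 18)) = -(4 - 7 - 3) = -1*(-6) = 6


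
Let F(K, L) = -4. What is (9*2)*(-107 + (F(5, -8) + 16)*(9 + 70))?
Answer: 15138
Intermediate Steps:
(9*2)*(-107 + (F(5, -8) + 16)*(9 + 70)) = (9*2)*(-107 + (-4 + 16)*(9 + 70)) = 18*(-107 + 12*79) = 18*(-107 + 948) = 18*841 = 15138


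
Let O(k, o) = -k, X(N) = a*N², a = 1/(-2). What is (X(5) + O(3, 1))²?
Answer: 961/4 ≈ 240.25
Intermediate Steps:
a = -½ ≈ -0.50000
X(N) = -N²/2
(X(5) + O(3, 1))² = (-½*5² - 1*3)² = (-½*25 - 3)² = (-25/2 - 3)² = (-31/2)² = 961/4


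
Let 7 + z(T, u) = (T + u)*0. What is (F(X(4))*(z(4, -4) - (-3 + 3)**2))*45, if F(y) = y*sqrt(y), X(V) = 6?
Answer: -1890*sqrt(6) ≈ -4629.5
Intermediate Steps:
z(T, u) = -7 (z(T, u) = -7 + (T + u)*0 = -7 + 0 = -7)
F(y) = y**(3/2)
(F(X(4))*(z(4, -4) - (-3 + 3)**2))*45 = (6**(3/2)*(-7 - (-3 + 3)**2))*45 = ((6*sqrt(6))*(-7 - 1*0**2))*45 = ((6*sqrt(6))*(-7 - 1*0))*45 = ((6*sqrt(6))*(-7 + 0))*45 = ((6*sqrt(6))*(-7))*45 = -42*sqrt(6)*45 = -1890*sqrt(6)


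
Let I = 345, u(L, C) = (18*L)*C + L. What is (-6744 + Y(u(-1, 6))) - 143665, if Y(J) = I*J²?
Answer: 3948536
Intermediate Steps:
u(L, C) = L + 18*C*L (u(L, C) = 18*C*L + L = L + 18*C*L)
Y(J) = 345*J²
(-6744 + Y(u(-1, 6))) - 143665 = (-6744 + 345*(-(1 + 18*6))²) - 143665 = (-6744 + 345*(-(1 + 108))²) - 143665 = (-6744 + 345*(-1*109)²) - 143665 = (-6744 + 345*(-109)²) - 143665 = (-6744 + 345*11881) - 143665 = (-6744 + 4098945) - 143665 = 4092201 - 143665 = 3948536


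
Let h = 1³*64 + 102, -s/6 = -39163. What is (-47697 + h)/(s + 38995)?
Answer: -47531/273973 ≈ -0.17349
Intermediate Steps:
s = 234978 (s = -6*(-39163) = 234978)
h = 166 (h = 1*64 + 102 = 64 + 102 = 166)
(-47697 + h)/(s + 38995) = (-47697 + 166)/(234978 + 38995) = -47531/273973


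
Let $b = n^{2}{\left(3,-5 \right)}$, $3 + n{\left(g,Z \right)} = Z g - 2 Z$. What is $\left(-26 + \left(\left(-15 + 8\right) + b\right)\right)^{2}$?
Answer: $961$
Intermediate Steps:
$n{\left(g,Z \right)} = -3 - 2 Z + Z g$ ($n{\left(g,Z \right)} = -3 + \left(Z g - 2 Z\right) = -3 + \left(- 2 Z + Z g\right) = -3 - 2 Z + Z g$)
$b = 64$ ($b = \left(-3 - -10 - 15\right)^{2} = \left(-3 + 10 - 15\right)^{2} = \left(-8\right)^{2} = 64$)
$\left(-26 + \left(\left(-15 + 8\right) + b\right)\right)^{2} = \left(-26 + \left(\left(-15 + 8\right) + 64\right)\right)^{2} = \left(-26 + \left(-7 + 64\right)\right)^{2} = \left(-26 + 57\right)^{2} = 31^{2} = 961$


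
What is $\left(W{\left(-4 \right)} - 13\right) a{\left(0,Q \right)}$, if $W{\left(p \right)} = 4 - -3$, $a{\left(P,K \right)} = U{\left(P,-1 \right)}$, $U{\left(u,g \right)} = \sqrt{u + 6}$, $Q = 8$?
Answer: $- 6 \sqrt{6} \approx -14.697$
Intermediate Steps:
$U{\left(u,g \right)} = \sqrt{6 + u}$
$a{\left(P,K \right)} = \sqrt{6 + P}$
$W{\left(p \right)} = 7$ ($W{\left(p \right)} = 4 + 3 = 7$)
$\left(W{\left(-4 \right)} - 13\right) a{\left(0,Q \right)} = \left(7 - 13\right) \sqrt{6 + 0} = - 6 \sqrt{6}$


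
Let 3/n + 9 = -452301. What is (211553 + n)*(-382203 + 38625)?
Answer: -5479355455682301/75385 ≈ -7.2685e+10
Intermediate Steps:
n = -1/150770 (n = 3/(-9 - 452301) = 3/(-452310) = 3*(-1/452310) = -1/150770 ≈ -6.6326e-6)
(211553 + n)*(-382203 + 38625) = (211553 - 1/150770)*(-382203 + 38625) = (31895845809/150770)*(-343578) = -5479355455682301/75385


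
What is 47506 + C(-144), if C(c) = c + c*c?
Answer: 68098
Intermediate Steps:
C(c) = c + c**2
47506 + C(-144) = 47506 - 144*(1 - 144) = 47506 - 144*(-143) = 47506 + 20592 = 68098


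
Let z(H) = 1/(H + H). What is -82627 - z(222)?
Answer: -36686389/444 ≈ -82627.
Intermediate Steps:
z(H) = 1/(2*H)
-82627 - z(222) = -82627 - 1/(2*222) = -82627 - 1*1/444 = -82627 - 1/444 = -36686389/444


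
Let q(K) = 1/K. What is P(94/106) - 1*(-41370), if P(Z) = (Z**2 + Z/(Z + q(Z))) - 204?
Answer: 580275195135/14095562 ≈ 41167.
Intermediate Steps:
P(Z) = -204 + Z**2 + Z/(Z + 1/Z) (P(Z) = (Z**2 + Z/(Z + 1/Z)) - 204 = -204 + Z**2 + Z/(Z + 1/Z))
P(94/106) - 1*(-41370) = (-204 + (94/106)**2*(-202 + (94/106)**2))/(1 + (94/106)**2) - 1*(-41370) = (-204 + (94*(1/106))**2*(-202 + (94*(1/106))**2))/(1 + (94*(1/106))**2) + 41370 = (-204 + (47/53)**2*(-202 + (47/53)**2))/(1 + (47/53)**2) + 41370 = (-204 + 2209*(-202 + 2209/2809)/2809)/(1 + 2209/2809) + 41370 = (-204 + (2209/2809)*(-565209/2809))/(5018/2809) + 41370 = 2809*(-204 - 1248546681/7890481)/5018 + 41370 = (2809/5018)*(-2858204805/7890481) + 41370 = -2858204805/14095562 + 41370 = 580275195135/14095562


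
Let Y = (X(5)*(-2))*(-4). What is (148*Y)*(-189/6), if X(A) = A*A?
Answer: -932400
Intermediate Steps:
X(A) = A²
Y = 200 (Y = (5²*(-2))*(-4) = (25*(-2))*(-4) = -50*(-4) = 200)
(148*Y)*(-189/6) = (148*200)*(-189/6) = 29600*(-189*⅙) = 29600*(-63/2) = -932400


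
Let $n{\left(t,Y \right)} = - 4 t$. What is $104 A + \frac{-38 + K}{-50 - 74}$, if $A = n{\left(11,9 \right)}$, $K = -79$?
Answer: $- \frac{567307}{124} \approx -4575.1$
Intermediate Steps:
$A = -44$ ($A = \left(-4\right) 11 = -44$)
$104 A + \frac{-38 + K}{-50 - 74} = 104 \left(-44\right) + \frac{-38 - 79}{-50 - 74} = -4576 - \frac{117}{-124} = -4576 - - \frac{117}{124} = -4576 + \frac{117}{124} = - \frac{567307}{124}$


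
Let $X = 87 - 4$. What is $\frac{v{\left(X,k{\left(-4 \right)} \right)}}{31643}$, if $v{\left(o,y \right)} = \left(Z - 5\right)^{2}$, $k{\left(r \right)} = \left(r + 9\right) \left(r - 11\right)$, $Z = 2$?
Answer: $\frac{9}{31643} \approx 0.00028442$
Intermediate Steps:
$X = 83$ ($X = 87 - 4 = 83$)
$k{\left(r \right)} = \left(-11 + r\right) \left(9 + r\right)$ ($k{\left(r \right)} = \left(9 + r\right) \left(-11 + r\right) = \left(-11 + r\right) \left(9 + r\right)$)
$v{\left(o,y \right)} = 9$ ($v{\left(o,y \right)} = \left(2 - 5\right)^{2} = \left(-3\right)^{2} = 9$)
$\frac{v{\left(X,k{\left(-4 \right)} \right)}}{31643} = \frac{9}{31643}$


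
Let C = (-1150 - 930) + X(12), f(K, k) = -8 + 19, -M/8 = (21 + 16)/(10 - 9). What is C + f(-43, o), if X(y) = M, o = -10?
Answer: -2365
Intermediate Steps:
M = -296 (M = -8*(21 + 16)/(10 - 9) = -296/1 = -296 ≈ -296.00)
X(y) = -296
f(K, k) = 11
C = -2376 (C = (-1150 - 930) - 296 = -2080 - 296 = -2376)
C + f(-43, o) = -2376 + 11 = -2365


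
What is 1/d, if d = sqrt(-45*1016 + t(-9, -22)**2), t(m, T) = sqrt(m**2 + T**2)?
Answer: -I*sqrt(45155)/45155 ≈ -0.004706*I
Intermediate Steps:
t(m, T) = sqrt(T**2 + m**2)
d = I*sqrt(45155) (d = sqrt(-45*1016 + (sqrt((-22)**2 + (-9)**2))**2) = sqrt(-45720 + (sqrt(484 + 81))**2) = sqrt(-45720 + (sqrt(565))**2) = sqrt(-45720 + 565) = sqrt(-45155) = I*sqrt(45155) ≈ 212.5*I)
1/d = 1/(I*sqrt(45155)) = -I*sqrt(45155)/45155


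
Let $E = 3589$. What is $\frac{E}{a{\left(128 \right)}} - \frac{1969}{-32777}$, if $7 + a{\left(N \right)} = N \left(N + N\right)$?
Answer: $\frac{182143062}{1073807297} \approx 0.16962$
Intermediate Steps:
$a{\left(N \right)} = -7 + 2 N^{2}$ ($a{\left(N \right)} = -7 + N \left(N + N\right) = -7 + N 2 N = -7 + 2 N^{2}$)
$\frac{E}{a{\left(128 \right)}} - \frac{1969}{-32777} = \frac{3589}{-7 + 2 \cdot 128^{2}} - \frac{1969}{-32777} = \frac{3589}{-7 + 2 \cdot 16384} - - \frac{1969}{32777} = \frac{3589}{-7 + 32768} + \frac{1969}{32777} = \frac{3589}{32761} + \frac{1969}{32777} = \frac{182143062}{1073807297}$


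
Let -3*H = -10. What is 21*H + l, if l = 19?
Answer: 89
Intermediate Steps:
H = 10/3 (H = -⅓*(-10) = 10/3 ≈ 3.3333)
21*H + l = 21*(10/3) + 19 = 70 + 19 = 89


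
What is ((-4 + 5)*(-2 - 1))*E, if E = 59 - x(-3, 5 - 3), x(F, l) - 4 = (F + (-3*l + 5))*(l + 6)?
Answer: -261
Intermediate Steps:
x(F, l) = 4 + (6 + l)*(5 + F - 3*l) (x(F, l) = 4 + (F + (-3*l + 5))*(l + 6) = 4 + (F + (5 - 3*l))*(6 + l) = 4 + (5 + F - 3*l)*(6 + l) = 4 + (6 + l)*(5 + F - 3*l))
E = 87 (E = 59 - (34 - 13*(5 - 3) - 3*(5 - 3)² + 6*(-3) - 3*(5 - 3)) = 59 - (34 - 13*2 - 3*2² - 18 - 3*2) = 59 - (34 - 26 - 3*4 - 18 - 6) = 59 - (34 - 26 - 12 - 18 - 6) = 59 - 1*(-28) = 59 + 28 = 87)
((-4 + 5)*(-2 - 1))*E = ((-4 + 5)*(-2 - 1))*87 = (1*(-3))*87 = -3*87 = -261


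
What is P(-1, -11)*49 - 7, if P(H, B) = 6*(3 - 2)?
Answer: 287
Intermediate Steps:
P(H, B) = 6 (P(H, B) = 6*1 = 6)
P(-1, -11)*49 - 7 = 6*49 - 7 = 294 - 7 = 287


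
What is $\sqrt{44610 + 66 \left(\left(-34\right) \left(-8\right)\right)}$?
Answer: $\sqrt{62562} \approx 250.12$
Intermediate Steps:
$\sqrt{44610 + 66 \left(\left(-34\right) \left(-8\right)\right)} = \sqrt{44610 + 66 \cdot 272} = \sqrt{44610 + 17952} = \sqrt{62562}$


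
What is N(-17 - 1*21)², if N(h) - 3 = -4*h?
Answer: 24025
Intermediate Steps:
N(h) = 3 - 4*h
N(-17 - 1*21)² = (3 - 4*(-17 - 1*21))² = (3 - 4*(-17 - 21))² = (3 - 4*(-38))² = (3 + 152)² = 155² = 24025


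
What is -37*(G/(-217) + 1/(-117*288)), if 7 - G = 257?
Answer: -311679971/7312032 ≈ -42.626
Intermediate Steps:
G = -250 (G = 7 - 1*257 = 7 - 257 = -250)
-37*(G/(-217) + 1/(-117*288)) = -37*(-250/(-217) + 1/(-117*288)) = -37*(-250*(-1/217) - 1/117*1/288) = -37*(250/217 - 1/33696) = -37*8423783/7312032 = -311679971/7312032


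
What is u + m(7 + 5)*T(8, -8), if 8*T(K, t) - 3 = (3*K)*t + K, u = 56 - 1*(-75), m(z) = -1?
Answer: 1229/8 ≈ 153.63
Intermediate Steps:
u = 131 (u = 56 + 75 = 131)
T(K, t) = 3/8 + K/8 + 3*K*t/8 (T(K, t) = 3/8 + ((3*K)*t + K)/8 = 3/8 + (3*K*t + K)/8 = 3/8 + (K + 3*K*t)/8 = 3/8 + (K/8 + 3*K*t/8) = 3/8 + K/8 + 3*K*t/8)
u + m(7 + 5)*T(8, -8) = 131 - (3/8 + (1/8)*8 + (3/8)*8*(-8)) = 131 - (3/8 + 1 - 24) = 131 - 1*(-181/8) = 131 + 181/8 = 1229/8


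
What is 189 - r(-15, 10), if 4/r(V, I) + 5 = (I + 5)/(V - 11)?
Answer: 27509/145 ≈ 189.72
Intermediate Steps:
r(V, I) = 4/(-5 + (5 + I)/(-11 + V)) (r(V, I) = 4/(-5 + (I + 5)/(V - 11)) = 4/(-5 + (5 + I)/(-11 + V)))
189 - r(-15, 10) = 189 - 4*(-11 - 15)/(60 + 10 - 5*(-15)) = 189 - 4*(-26)/(60 + 10 + 75) = 189 - 4*(-26)/145 = 189 - 1*(-104/145) = 189 + 104/145 = 27509/145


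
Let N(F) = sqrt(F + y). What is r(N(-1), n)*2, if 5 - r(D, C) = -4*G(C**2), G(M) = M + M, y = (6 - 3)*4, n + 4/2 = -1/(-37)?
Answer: 98954/1369 ≈ 72.282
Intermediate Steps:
n = -73/37 (n = -2 - 1/(-37) = -2 - 1*(-1/37) = -2 + 1/37 = -73/37 ≈ -1.9730)
y = 12 (y = 3*4 = 12)
G(M) = 2*M
N(F) = sqrt(12 + F) (N(F) = sqrt(F + 12) = sqrt(12 + F))
r(D, C) = 5 + 8*C**2 (r(D, C) = 5 - (-4)*2*C**2 = 5 - (-8)*C**2 = 5 + 8*C**2)
r(N(-1), n)*2 = (5 + 8*(-73/37)**2)*2 = (5 + 8*(5329/1369))*2 = (5 + 42632/1369)*2 = (49477/1369)*2 = 98954/1369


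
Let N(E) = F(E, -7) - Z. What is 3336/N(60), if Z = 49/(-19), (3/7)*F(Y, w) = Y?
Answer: 21128/903 ≈ 23.398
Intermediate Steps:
F(Y, w) = 7*Y/3
Z = -49/19 (Z = 49*(-1/19) = -49/19 ≈ -2.5789)
N(E) = 49/19 + 7*E/3 (N(E) = 7*E/3 - 1*(-49/19) = 7*E/3 + 49/19 = 49/19 + 7*E/3)
3336/N(60) = 3336/(49/19 + (7/3)*60) = 3336/(49/19 + 140) = 3336/(2709/19) = 3336*(19/2709) = 21128/903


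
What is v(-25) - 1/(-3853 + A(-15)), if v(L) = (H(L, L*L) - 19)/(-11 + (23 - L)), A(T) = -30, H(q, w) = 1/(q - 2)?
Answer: -1994863/3879117 ≈ -0.51426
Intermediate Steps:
H(q, w) = 1/(-2 + q)
v(L) = (-19 + 1/(-2 + L))/(12 - L) (v(L) = (1/(-2 + L) - 19)/(-11 + (23 - L)) = (-19 + 1/(-2 + L))/(12 - L))
v(-25) - 1/(-3853 + A(-15)) = (-39 + 19*(-25))/((-12 - 25)*(-2 - 25)) - 1/(-3853 - 30) = (-39 - 475)/(-37*(-27)) - 1/(-3883) = -1/37*(-1/27)*(-514) - 1*(-1/3883) = -514/999 + 1/3883 = -1994863/3879117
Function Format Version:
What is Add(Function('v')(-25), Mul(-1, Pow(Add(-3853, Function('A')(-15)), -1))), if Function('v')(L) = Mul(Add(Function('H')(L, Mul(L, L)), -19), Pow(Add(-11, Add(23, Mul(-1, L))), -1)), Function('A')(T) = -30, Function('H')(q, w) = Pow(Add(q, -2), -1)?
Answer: Rational(-1994863, 3879117) ≈ -0.51426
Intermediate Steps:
Function('H')(q, w) = Pow(Add(-2, q), -1)
Function('v')(L) = Mul(Pow(Add(12, Mul(-1, L)), -1), Add(-19, Pow(Add(-2, L), -1))) (Function('v')(L) = Mul(Add(Pow(Add(-2, L), -1), -19), Pow(Add(-11, Add(23, Mul(-1, L))), -1)) = Mul(Add(-19, Pow(Add(-2, L), -1)), Pow(Add(12, Mul(-1, L)), -1)) = Mul(Pow(Add(12, Mul(-1, L)), -1), Add(-19, Pow(Add(-2, L), -1))))
Add(Function('v')(-25), Mul(-1, Pow(Add(-3853, Function('A')(-15)), -1))) = Add(Mul(Pow(Add(-12, -25), -1), Pow(Add(-2, -25), -1), Add(-39, Mul(19, -25))), Mul(-1, Pow(Add(-3853, -30), -1))) = Add(Mul(Pow(-37, -1), Pow(-27, -1), Add(-39, -475)), Mul(-1, Pow(-3883, -1))) = Add(Mul(Rational(-1, 37), Rational(-1, 27), -514), Mul(-1, Rational(-1, 3883))) = Add(Rational(-514, 999), Rational(1, 3883)) = Rational(-1994863, 3879117)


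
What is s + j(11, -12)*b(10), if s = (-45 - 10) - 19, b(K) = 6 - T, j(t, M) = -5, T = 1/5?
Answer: -103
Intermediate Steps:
T = 1/5 ≈ 0.20000
b(K) = 29/5 (b(K) = 6 - 1*1/5 = 6 - 1/5 = 29/5)
s = -74 (s = -55 - 19 = -74)
s + j(11, -12)*b(10) = -74 - 5*29/5 = -74 - 29 = -103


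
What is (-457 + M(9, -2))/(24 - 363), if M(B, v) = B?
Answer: 448/339 ≈ 1.3215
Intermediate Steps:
(-457 + M(9, -2))/(24 - 363) = (-457 + 9)/(24 - 363) = -448/(-339) = -448*(-1/339) = 448/339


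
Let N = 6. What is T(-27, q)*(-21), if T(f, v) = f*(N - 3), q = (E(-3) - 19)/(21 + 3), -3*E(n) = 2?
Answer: 1701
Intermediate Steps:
E(n) = -⅔ (E(n) = -⅓*2 = -⅔)
q = -59/72 (q = (-⅔ - 19)/(21 + 3) = -59/3/24 = -59/3*1/24 = -59/72 ≈ -0.81944)
T(f, v) = 3*f (T(f, v) = f*(6 - 3) = f*3 = 3*f)
T(-27, q)*(-21) = (3*(-27))*(-21) = -81*(-21) = 1701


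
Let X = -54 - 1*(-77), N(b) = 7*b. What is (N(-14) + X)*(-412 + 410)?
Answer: 150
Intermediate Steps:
X = 23 (X = -54 + 77 = 23)
(N(-14) + X)*(-412 + 410) = (7*(-14) + 23)*(-412 + 410) = (-98 + 23)*(-2) = -75*(-2) = 150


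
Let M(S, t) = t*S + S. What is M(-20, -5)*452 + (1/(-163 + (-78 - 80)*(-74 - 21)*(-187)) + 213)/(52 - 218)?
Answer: 8332425092492/230440287 ≈ 36159.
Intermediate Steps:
M(S, t) = S + S*t (M(S, t) = S*t + S = S + S*t)
M(-20, -5)*452 + (1/(-163 + (-78 - 80)*(-74 - 21)*(-187)) + 213)/(52 - 218) = -20*(1 - 5)*452 + (1/(-163 + (-78 - 80)*(-74 - 21)*(-187)) + 213)/(52 - 218) = -20*(-4)*452 + (-1/187/(-163 - 158*(-95)) + 213)/(-166) = 80*452 + (-1/187/(-163 + 15010) + 213)*(-1/166) = 36160 + (-1/187/14847 + 213)*(-1/166) = 36160 + ((1/14847)*(-1/187) + 213)*(-1/166) = 36160 + (-1/2776389 + 213)*(-1/166) = 36160 + (591370856/2776389)*(-1/166) = 36160 - 295685428/230440287 = 8332425092492/230440287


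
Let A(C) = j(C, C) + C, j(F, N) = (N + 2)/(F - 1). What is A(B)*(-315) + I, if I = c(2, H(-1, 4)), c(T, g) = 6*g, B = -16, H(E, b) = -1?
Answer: 81168/17 ≈ 4774.6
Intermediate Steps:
j(F, N) = (2 + N)/(-1 + F)
A(C) = C + (2 + C)/(-1 + C) (A(C) = (2 + C)/(-1 + C) + C = C + (2 + C)/(-1 + C))
I = -6 (I = 6*(-1) = -6)
A(B)*(-315) + I = ((2 + (-16)**2)/(-1 - 16))*(-315) - 6 = ((2 + 256)/(-17))*(-315) - 6 = -1/17*258*(-315) - 6 = -258/17*(-315) - 6 = 81270/17 - 6 = 81168/17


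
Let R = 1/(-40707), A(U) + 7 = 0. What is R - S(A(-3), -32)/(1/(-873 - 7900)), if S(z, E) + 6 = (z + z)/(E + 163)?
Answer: -285698008931/5332617 ≈ -53576.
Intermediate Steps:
A(U) = -7 (A(U) = -7 + 0 = -7)
S(z, E) = -6 + 2*z/(163 + E) (S(z, E) = -6 + (z + z)/(E + 163) = -6 + (2*z)/(163 + E) = -6 + 2*z/(163 + E))
R = -1/40707 ≈ -2.4566e-5
R - S(A(-3), -32)/(1/(-873 - 7900)) = -1/40707 - 2*(-489 - 7 - 3*(-32))/(163 - 32)/(1/(-873 - 7900)) = -1/40707 - 2*(-489 - 7 + 96)/131/(1/(-8773)) = -1/40707 - 2*(1/131)*(-400)/(-1/8773) = -1/40707 - (-800)*(-8773)/131 = -1/40707 - 1*7018400/131 = -1/40707 - 7018400/131 = -285698008931/5332617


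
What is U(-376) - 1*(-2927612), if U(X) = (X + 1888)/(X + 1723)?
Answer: 1314498292/449 ≈ 2.9276e+6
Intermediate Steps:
U(X) = (1888 + X)/(1723 + X)
U(-376) - 1*(-2927612) = (1888 - 376)/(1723 - 376) - 1*(-2927612) = 1512/1347 + 2927612 = (1/1347)*1512 + 2927612 = 504/449 + 2927612 = 1314498292/449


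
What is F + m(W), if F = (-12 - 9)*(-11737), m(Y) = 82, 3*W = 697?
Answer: 246559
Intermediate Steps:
W = 697/3 (W = (⅓)*697 = 697/3 ≈ 232.33)
F = 246477 (F = -21*(-11737) = 246477)
F + m(W) = 246477 + 82 = 246559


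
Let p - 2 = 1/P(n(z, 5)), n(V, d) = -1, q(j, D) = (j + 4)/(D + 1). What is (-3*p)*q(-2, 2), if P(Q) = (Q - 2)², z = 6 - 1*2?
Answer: -38/9 ≈ -4.2222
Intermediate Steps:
z = 4 (z = 6 - 2 = 4)
q(j, D) = (4 + j)/(1 + D)
P(Q) = (-2 + Q)²
p = 19/9 (p = 2 + 1/((-2 - 1)²) = 2 + 1/((-3)²) = 2 + 1/9 = 2 + ⅑ = 19/9 ≈ 2.1111)
(-3*p)*q(-2, 2) = (-3*19/9)*((4 - 2)/(1 + 2)) = -19*2/(3*3) = -19*2/9 = -19/3*⅔ = -38/9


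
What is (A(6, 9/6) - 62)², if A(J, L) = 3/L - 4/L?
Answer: 35344/9 ≈ 3927.1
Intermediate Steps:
A(J, L) = -1/L
(A(6, 9/6) - 62)² = (-1/(9/6) - 62)² = (-1/(9*(⅙)) - 62)² = (-1/3/2 - 62)² = (-1*⅔ - 62)² = (-⅔ - 62)² = (-188/3)² = 35344/9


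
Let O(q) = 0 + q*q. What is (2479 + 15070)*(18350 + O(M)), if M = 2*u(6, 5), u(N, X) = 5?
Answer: 323779050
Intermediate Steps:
M = 10 (M = 2*5 = 10)
O(q) = q² (O(q) = 0 + q² = q²)
(2479 + 15070)*(18350 + O(M)) = (2479 + 15070)*(18350 + 10²) = 17549*(18350 + 100) = 17549*18450 = 323779050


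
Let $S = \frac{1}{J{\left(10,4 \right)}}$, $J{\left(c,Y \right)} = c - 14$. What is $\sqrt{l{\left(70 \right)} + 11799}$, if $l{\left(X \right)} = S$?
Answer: $\frac{\sqrt{47195}}{2} \approx 108.62$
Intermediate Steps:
$J{\left(c,Y \right)} = -14 + c$
$S = - \frac{1}{4}$ ($S = \frac{1}{-14 + 10} = \frac{1}{-4} = - \frac{1}{4} \approx -0.25$)
$l{\left(X \right)} = - \frac{1}{4}$
$\sqrt{l{\left(70 \right)} + 11799} = \sqrt{- \frac{1}{4} + 11799} = \sqrt{\frac{47195}{4}} = \frac{\sqrt{47195}}{2}$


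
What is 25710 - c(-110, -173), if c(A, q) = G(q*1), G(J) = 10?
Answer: 25700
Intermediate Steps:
c(A, q) = 10
25710 - c(-110, -173) = 25710 - 1*10 = 25710 - 10 = 25700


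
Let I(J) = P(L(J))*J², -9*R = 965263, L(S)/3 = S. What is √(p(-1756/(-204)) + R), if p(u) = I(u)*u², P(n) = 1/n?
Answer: 4*I*√45258706399/2601 ≈ 327.17*I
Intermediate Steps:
L(S) = 3*S
R = -965263/9 (R = -⅑*965263 = -965263/9 ≈ -1.0725e+5)
I(J) = J/3 (I(J) = J²/((3*J)) = (1/(3*J))*J² = J/3)
p(u) = u³/3 (p(u) = (u/3)*u² = u³/3)
√(p(-1756/(-204)) + R) = √((-1756/(-204))³/3 - 965263/9) = √((-1756*(-1/204))³/3 - 965263/9) = √((439/51)³/3 - 965263/9) = √((⅓)*(84604519/132651) - 965263/9) = √(84604519/397953 - 965263/9) = √(-42596429552/397953) = 4*I*√45258706399/2601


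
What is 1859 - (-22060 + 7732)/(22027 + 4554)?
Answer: 49428407/26581 ≈ 1859.5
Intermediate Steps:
1859 - (-22060 + 7732)/(22027 + 4554) = 1859 - (-14328)/26581 = 1859 - 1*(-14328/26581) = 1859 + 14328/26581 = 49428407/26581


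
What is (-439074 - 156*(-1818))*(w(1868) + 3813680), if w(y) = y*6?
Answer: -594640037808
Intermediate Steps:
w(y) = 6*y
(-439074 - 156*(-1818))*(w(1868) + 3813680) = (-439074 - 156*(-1818))*(6*1868 + 3813680) = (-439074 + 283608)*(11208 + 3813680) = -155466*3824888 = -594640037808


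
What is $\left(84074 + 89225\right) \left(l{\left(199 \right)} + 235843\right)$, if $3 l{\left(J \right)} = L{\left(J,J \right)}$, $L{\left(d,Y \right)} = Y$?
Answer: $\frac{122648554672}{3} \approx 4.0883 \cdot 10^{10}$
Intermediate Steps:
$l{\left(J \right)} = \frac{J}{3}$
$\left(84074 + 89225\right) \left(l{\left(199 \right)} + 235843\right) = \left(84074 + 89225\right) \left(\frac{1}{3} \cdot 199 + 235843\right) = 173299 \left(\frac{199}{3} + 235843\right) = 173299 \cdot \frac{707728}{3} = \frac{122648554672}{3}$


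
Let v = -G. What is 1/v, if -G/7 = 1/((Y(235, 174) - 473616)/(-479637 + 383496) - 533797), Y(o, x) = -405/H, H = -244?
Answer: -4173970039363/54736276 ≈ -76256.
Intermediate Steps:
Y(o, x) = 405/244 (Y(o, x) = -405/(-244) = -405*(-1/244) = 405/244)
G = 54736276/4173970039363 (G = -7/((405/244 - 473616)/(-479637 + 383496) - 533797) = -7/(-115561899/244/(-96141) - 533797) = -7/(-115561899/244*(-1/96141) - 533797) = -7/(38520633/7819468 - 533797) = -7/(-4173970039363/7819468) = -7*(-7819468/4173970039363) = 54736276/4173970039363 ≈ 1.3114e-5)
v = -54736276/4173970039363 (v = -1*54736276/4173970039363 = -54736276/4173970039363 ≈ -1.3114e-5)
1/v = 1/(-54736276/4173970039363) = -4173970039363/54736276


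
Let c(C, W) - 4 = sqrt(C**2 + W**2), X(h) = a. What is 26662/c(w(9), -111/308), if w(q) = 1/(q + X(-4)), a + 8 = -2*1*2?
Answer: 91053502848/13454663 - 24635688*sqrt(205753)/13454663 ≈ 5936.9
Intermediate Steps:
a = -12 (a = -8 - 2*1*2 = -8 - 2*2 = -8 - 4 = -12)
X(h) = -12
w(q) = 1/(-12 + q) (w(q) = 1/(q - 12) = 1/(-12 + q))
c(C, W) = 4 + sqrt(C**2 + W**2)
26662/c(w(9), -111/308) = 26662/(4 + sqrt((1/(-12 + 9))**2 + (-111/308)**2)) = 26662/(4 + sqrt((1/(-3))**2 + (-111*1/308)**2)) = 26662/(4 + sqrt((-1/3)**2 + (-111/308)**2)) = 26662/(4 + sqrt(1/9 + 12321/94864)) = 26662/(4 + sqrt(205753/853776)) = 26662/(4 + sqrt(205753)/924)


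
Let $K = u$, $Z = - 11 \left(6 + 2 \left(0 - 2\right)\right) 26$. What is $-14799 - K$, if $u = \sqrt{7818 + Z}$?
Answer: $-14799 - \sqrt{7246} \approx -14884.0$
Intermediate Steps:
$Z = -572$ ($Z = - 11 \left(6 + 2 \left(-2\right)\right) 26 = - 11 \left(6 - 4\right) 26 = \left(-11\right) 2 \cdot 26 = \left(-22\right) 26 = -572$)
$u = \sqrt{7246}$ ($u = \sqrt{7818 - 572} = \sqrt{7246} \approx 85.123$)
$K = \sqrt{7246} \approx 85.123$
$-14799 - K = -14799 - \sqrt{7246}$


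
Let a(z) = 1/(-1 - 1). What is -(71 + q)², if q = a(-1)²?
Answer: -81225/16 ≈ -5076.6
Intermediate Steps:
a(z) = -½ (a(z) = 1/(-2) = -½)
q = ¼ (q = (-½)² = ¼ ≈ 0.25000)
-(71 + q)² = -(71 + ¼)² = -(285/4)² = -1*81225/16 = -81225/16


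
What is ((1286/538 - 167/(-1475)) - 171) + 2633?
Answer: 977853398/396775 ≈ 2464.5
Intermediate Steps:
((1286/538 - 167/(-1475)) - 171) + 2633 = ((1286*(1/538) - 167*(-1/1475)) - 171) + 2633 = ((643/269 + 167/1475) - 171) + 2633 = (993348/396775 - 171) + 2633 = -66855177/396775 + 2633 = 977853398/396775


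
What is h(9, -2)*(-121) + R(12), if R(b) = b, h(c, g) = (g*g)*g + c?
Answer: -109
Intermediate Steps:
h(c, g) = c + g**3 (h(c, g) = g**2*g + c = g**3 + c = c + g**3)
h(9, -2)*(-121) + R(12) = (9 + (-2)**3)*(-121) + 12 = (9 - 8)*(-121) + 12 = 1*(-121) + 12 = -121 + 12 = -109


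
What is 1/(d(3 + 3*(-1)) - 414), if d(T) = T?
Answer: -1/414 ≈ -0.0024155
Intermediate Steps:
1/(d(3 + 3*(-1)) - 414) = 1/((3 + 3*(-1)) - 414) = 1/((3 - 3) - 414) = 1/(0 - 414) = 1/(-414) = -1/414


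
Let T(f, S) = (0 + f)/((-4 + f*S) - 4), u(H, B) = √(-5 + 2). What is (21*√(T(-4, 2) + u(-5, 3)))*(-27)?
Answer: -567*√(1 + 4*I*√3)/2 ≈ -567.0 - 491.04*I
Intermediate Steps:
u(H, B) = I*√3 (u(H, B) = √(-3) = I*√3)
T(f, S) = f/(-8 + S*f) (T(f, S) = f/((-4 + S*f) - 4) = f/(-8 + S*f))
(21*√(T(-4, 2) + u(-5, 3)))*(-27) = (21*√(-4/(-8 + 2*(-4)) + I*√3))*(-27) = (21*√(-4/(-8 - 8) + I*√3))*(-27) = (21*√(-4/(-16) + I*√3))*(-27) = (21*√(-4*(-1/16) + I*√3))*(-27) = (21*√(¼ + I*√3))*(-27) = -567*√(¼ + I*√3)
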